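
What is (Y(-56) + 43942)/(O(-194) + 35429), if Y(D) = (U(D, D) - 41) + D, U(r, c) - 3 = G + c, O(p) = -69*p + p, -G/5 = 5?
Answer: 14589/16207 ≈ 0.90017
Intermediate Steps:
G = -25 (G = -5*5 = -25)
O(p) = -68*p
U(r, c) = -22 + c (U(r, c) = 3 + (-25 + c) = -22 + c)
Y(D) = -63 + 2*D (Y(D) = ((-22 + D) - 41) + D = (-63 + D) + D = -63 + 2*D)
(Y(-56) + 43942)/(O(-194) + 35429) = ((-63 + 2*(-56)) + 43942)/(-68*(-194) + 35429) = ((-63 - 112) + 43942)/(13192 + 35429) = (-175 + 43942)/48621 = 43767*(1/48621) = 14589/16207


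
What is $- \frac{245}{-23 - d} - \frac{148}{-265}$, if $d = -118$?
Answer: $- \frac{10173}{5035} \approx -2.0205$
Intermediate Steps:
$- \frac{245}{-23 - d} - \frac{148}{-265} = - \frac{245}{-23 - -118} - \frac{148}{-265} = - \frac{245}{-23 + 118} - - \frac{148}{265} = - \frac{245}{95} + \frac{148}{265} = \left(-245\right) \frac{1}{95} + \frac{148}{265} = - \frac{49}{19} + \frac{148}{265} = - \frac{10173}{5035}$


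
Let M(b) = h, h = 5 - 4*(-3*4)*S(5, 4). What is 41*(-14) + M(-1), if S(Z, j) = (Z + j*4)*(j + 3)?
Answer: 6487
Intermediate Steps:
S(Z, j) = (3 + j)*(Z + 4*j) (S(Z, j) = (Z + 4*j)*(3 + j) = (3 + j)*(Z + 4*j))
h = 7061 (h = 5 - 4*(-3*4)*(3*5 + 4*4**2 + 12*4 + 5*4) = 5 - (-48)*(15 + 4*16 + 48 + 20) = 5 - (-48)*(15 + 64 + 48 + 20) = 5 - (-48)*147 = 5 - 4*(-1764) = 5 + 7056 = 7061)
M(b) = 7061
41*(-14) + M(-1) = 41*(-14) + 7061 = -574 + 7061 = 6487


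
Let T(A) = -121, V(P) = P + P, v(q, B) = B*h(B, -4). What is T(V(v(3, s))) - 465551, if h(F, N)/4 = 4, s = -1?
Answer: -465672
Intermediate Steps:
h(F, N) = 16 (h(F, N) = 4*4 = 16)
v(q, B) = 16*B (v(q, B) = B*16 = 16*B)
V(P) = 2*P
T(V(v(3, s))) - 465551 = -121 - 465551 = -465672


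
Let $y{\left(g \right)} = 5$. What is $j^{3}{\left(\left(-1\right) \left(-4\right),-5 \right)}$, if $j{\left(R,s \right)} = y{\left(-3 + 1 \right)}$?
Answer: $125$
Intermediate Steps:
$j{\left(R,s \right)} = 5$
$j^{3}{\left(\left(-1\right) \left(-4\right),-5 \right)} = 5^{3} = 125$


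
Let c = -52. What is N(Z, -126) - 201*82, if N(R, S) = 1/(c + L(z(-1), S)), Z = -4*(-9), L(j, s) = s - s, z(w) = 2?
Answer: -857065/52 ≈ -16482.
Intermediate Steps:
L(j, s) = 0
Z = 36
N(R, S) = -1/52 (N(R, S) = 1/(-52 + 0) = 1/(-52) = -1/52)
N(Z, -126) - 201*82 = -1/52 - 201*82 = -1/52 - 16482 = -857065/52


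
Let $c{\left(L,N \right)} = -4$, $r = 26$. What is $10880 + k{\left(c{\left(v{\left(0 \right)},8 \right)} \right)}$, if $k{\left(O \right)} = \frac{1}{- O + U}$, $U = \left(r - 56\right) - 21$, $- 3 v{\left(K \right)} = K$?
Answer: $\frac{511359}{47} \approx 10880.0$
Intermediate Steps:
$v{\left(K \right)} = - \frac{K}{3}$
$U = -51$ ($U = \left(26 - 56\right) - 21 = -30 - 21 = -51$)
$k{\left(O \right)} = \frac{1}{-51 - O}$ ($k{\left(O \right)} = \frac{1}{- O - 51} = \frac{1}{-51 - O}$)
$10880 + k{\left(c{\left(v{\left(0 \right)},8 \right)} \right)} = 10880 - \frac{1}{51 - 4} = 10880 - \frac{1}{47} = \frac{511359}{47}$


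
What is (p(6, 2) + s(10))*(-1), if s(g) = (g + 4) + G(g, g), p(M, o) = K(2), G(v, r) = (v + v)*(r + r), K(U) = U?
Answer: -416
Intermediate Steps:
G(v, r) = 4*r*v (G(v, r) = (2*v)*(2*r) = 4*r*v)
p(M, o) = 2
s(g) = 4 + g + 4*g**2 (s(g) = (g + 4) + 4*g*g = (4 + g) + 4*g**2 = 4 + g + 4*g**2)
(p(6, 2) + s(10))*(-1) = (2 + (4 + 10 + 4*10**2))*(-1) = (2 + (4 + 10 + 4*100))*(-1) = (2 + (4 + 10 + 400))*(-1) = (2 + 414)*(-1) = 416*(-1) = -416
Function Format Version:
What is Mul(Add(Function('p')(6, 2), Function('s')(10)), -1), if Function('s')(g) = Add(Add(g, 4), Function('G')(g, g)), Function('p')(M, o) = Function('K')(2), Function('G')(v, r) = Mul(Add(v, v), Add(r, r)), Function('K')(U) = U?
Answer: -416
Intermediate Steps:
Function('G')(v, r) = Mul(4, r, v) (Function('G')(v, r) = Mul(Mul(2, v), Mul(2, r)) = Mul(4, r, v))
Function('p')(M, o) = 2
Function('s')(g) = Add(4, g, Mul(4, Pow(g, 2))) (Function('s')(g) = Add(Add(g, 4), Mul(4, g, g)) = Add(Add(4, g), Mul(4, Pow(g, 2))) = Add(4, g, Mul(4, Pow(g, 2))))
Mul(Add(Function('p')(6, 2), Function('s')(10)), -1) = Mul(Add(2, Add(4, 10, Mul(4, Pow(10, 2)))), -1) = Mul(Add(2, Add(4, 10, Mul(4, 100))), -1) = Mul(Add(2, Add(4, 10, 400)), -1) = Mul(Add(2, 414), -1) = Mul(416, -1) = -416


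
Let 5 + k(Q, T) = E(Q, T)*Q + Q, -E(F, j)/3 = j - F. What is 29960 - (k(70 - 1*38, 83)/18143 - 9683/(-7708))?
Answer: 4189655321823/139846244 ≈ 29959.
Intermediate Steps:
E(F, j) = -3*j + 3*F (E(F, j) = -3*(j - F) = -3*j + 3*F)
k(Q, T) = -5 + Q + Q*(-3*T + 3*Q) (k(Q, T) = -5 + ((-3*T + 3*Q)*Q + Q) = -5 + (Q*(-3*T + 3*Q) + Q) = -5 + (Q + Q*(-3*T + 3*Q)) = -5 + Q + Q*(-3*T + 3*Q))
29960 - (k(70 - 1*38, 83)/18143 - 9683/(-7708)) = 29960 - ((-5 + (70 - 1*38) + 3*(70 - 1*38)*((70 - 1*38) - 1*83))/18143 - 9683/(-7708)) = 29960 - ((-5 + (70 - 38) + 3*(70 - 38)*((70 - 38) - 83))*(1/18143) - 9683*(-1/7708)) = 29960 - ((-5 + 32 + 3*32*(32 - 83))*(1/18143) + 9683/7708) = 29960 - ((-5 + 32 + 3*32*(-51))*(1/18143) + 9683/7708) = 29960 - ((-5 + 32 - 4896)*(1/18143) + 9683/7708) = 29960 - (-4869*1/18143 + 9683/7708) = 29960 - (-4869/18143 + 9683/7708) = 29960 - 1*138148417/139846244 = 29960 - 138148417/139846244 = 4189655321823/139846244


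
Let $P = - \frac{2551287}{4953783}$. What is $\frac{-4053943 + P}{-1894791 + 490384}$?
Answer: $\frac{6694118822552}{2319042507227} \approx 2.8866$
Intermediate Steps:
$P = - \frac{850429}{1651261}$ ($P = \left(-2551287\right) \frac{1}{4953783} = - \frac{850429}{1651261} \approx -0.51502$)
$\frac{-4053943 + P}{-1894791 + 490384} = \frac{-4053943 - \frac{850429}{1651261}}{-1894791 + 490384} = - \frac{6694118822552}{1651261 \left(-1404407\right)} = \left(- \frac{6694118822552}{1651261}\right) \left(- \frac{1}{1404407}\right) = \frac{6694118822552}{2319042507227}$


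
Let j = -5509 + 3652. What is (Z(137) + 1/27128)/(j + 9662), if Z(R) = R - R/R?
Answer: 3689409/211734040 ≈ 0.017425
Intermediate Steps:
j = -1857
Z(R) = -1 + R (Z(R) = R - 1*1 = R - 1 = -1 + R)
(Z(137) + 1/27128)/(j + 9662) = ((-1 + 137) + 1/27128)/(-1857 + 9662) = (136 + 1/27128)/7805 = (3689409/27128)*(1/7805) = 3689409/211734040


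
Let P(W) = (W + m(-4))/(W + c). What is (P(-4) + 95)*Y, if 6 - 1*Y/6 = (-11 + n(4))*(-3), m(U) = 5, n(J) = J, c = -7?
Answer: -93960/11 ≈ -8541.8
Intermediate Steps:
Y = -90 (Y = 36 - 6*(-11 + 4)*(-3) = 36 - (-42)*(-3) = 36 - 6*21 = 36 - 126 = -90)
P(W) = (5 + W)/(-7 + W) (P(W) = (W + 5)/(W - 7) = (5 + W)/(-7 + W))
(P(-4) + 95)*Y = ((5 - 4)/(-7 - 4) + 95)*(-90) = (1/(-11) + 95)*(-90) = (-1/11*1 + 95)*(-90) = (-1/11 + 95)*(-90) = (1044/11)*(-90) = -93960/11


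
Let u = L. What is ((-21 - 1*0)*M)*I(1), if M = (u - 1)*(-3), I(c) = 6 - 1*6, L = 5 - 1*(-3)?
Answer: 0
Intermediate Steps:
L = 8 (L = 5 + 3 = 8)
u = 8
I(c) = 0 (I(c) = 6 - 6 = 0)
M = -21 (M = (8 - 1)*(-3) = 7*(-3) = -21)
((-21 - 1*0)*M)*I(1) = ((-21 - 1*0)*(-21))*0 = ((-21 + 0)*(-21))*0 = -21*(-21)*0 = 441*0 = 0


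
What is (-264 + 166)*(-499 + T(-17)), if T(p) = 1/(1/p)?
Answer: 50568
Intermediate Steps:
T(p) = p
(-264 + 166)*(-499 + T(-17)) = (-264 + 166)*(-499 - 17) = -98*(-516) = 50568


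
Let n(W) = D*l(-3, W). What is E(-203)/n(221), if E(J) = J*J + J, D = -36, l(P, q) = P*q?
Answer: 20503/11934 ≈ 1.7180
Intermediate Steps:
E(J) = J + J**2 (E(J) = J**2 + J = J + J**2)
n(W) = 108*W (n(W) = -(-108)*W = 108*W)
E(-203)/n(221) = (-203*(1 - 203))/((108*221)) = -203*(-202)/23868 = 41006*(1/23868) = 20503/11934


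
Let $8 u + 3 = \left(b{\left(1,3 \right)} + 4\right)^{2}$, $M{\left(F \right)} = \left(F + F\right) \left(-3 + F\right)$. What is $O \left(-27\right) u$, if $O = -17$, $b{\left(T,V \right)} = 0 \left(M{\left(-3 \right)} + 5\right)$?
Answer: $\frac{5967}{8} \approx 745.88$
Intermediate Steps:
$M{\left(F \right)} = 2 F \left(-3 + F\right)$
$b{\left(T,V \right)} = 0$ ($b{\left(T,V \right)} = 0 \left(2 \left(-3\right) \left(-3 - 3\right) + 5\right) = 0 \left(2 \left(-3\right) \left(-6\right) + 5\right) = 0 \left(36 + 5\right) = 0 \cdot 41 = 0$)
$u = \frac{13}{8}$ ($u = - \frac{3}{8} + \frac{\left(0 + 4\right)^{2}}{8} = - \frac{3}{8} + \frac{4^{2}}{8} = - \frac{3}{8} + \frac{1}{8} \cdot 16 = - \frac{3}{8} + 2 = \frac{13}{8} \approx 1.625$)
$O \left(-27\right) u = \left(-17\right) \left(-27\right) \frac{13}{8} = 459 \cdot \frac{13}{8} = \frac{5967}{8}$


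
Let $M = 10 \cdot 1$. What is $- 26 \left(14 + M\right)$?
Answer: $-624$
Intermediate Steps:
$M = 10$
$- 26 \left(14 + M\right) = - 26 \left(14 + 10\right) = \left(-26\right) 24 = -624$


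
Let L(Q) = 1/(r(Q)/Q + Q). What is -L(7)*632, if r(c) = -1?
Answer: -553/6 ≈ -92.167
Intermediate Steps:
L(Q) = 1/(Q - 1/Q) (L(Q) = 1/(-1/Q + Q) = 1/(Q - 1/Q))
-L(7)*632 = -7/(-1 + 7²)*632 = -7/(-1 + 49)*632 = -7/48*632 = -7*(1/48)*632 = -7*632/48 = -1*553/6 = -553/6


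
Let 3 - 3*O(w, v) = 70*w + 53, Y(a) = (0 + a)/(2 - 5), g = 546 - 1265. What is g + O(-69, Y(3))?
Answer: 2623/3 ≈ 874.33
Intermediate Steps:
g = -719
Y(a) = -a/3 (Y(a) = a/(-3) = a*(-⅓) = -a/3)
O(w, v) = -50/3 - 70*w/3 (O(w, v) = 1 - (70*w + 53)/3 = 1 - (53 + 70*w)/3 = 1 + (-53/3 - 70*w/3) = -50/3 - 70*w/3)
g + O(-69, Y(3)) = -719 + (-50/3 - 70/3*(-69)) = -719 + (-50/3 + 1610) = -719 + 4780/3 = 2623/3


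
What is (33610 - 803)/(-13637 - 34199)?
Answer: -32807/47836 ≈ -0.68582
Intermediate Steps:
(33610 - 803)/(-13637 - 34199) = 32807/(-47836) = 32807*(-1/47836) = -32807/47836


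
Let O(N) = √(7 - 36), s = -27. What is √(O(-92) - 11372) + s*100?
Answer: -2700 + √(-11372 + I*√29) ≈ -2700.0 + 106.64*I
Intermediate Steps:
O(N) = I*√29 (O(N) = √(-29) = I*√29)
√(O(-92) - 11372) + s*100 = √(I*√29 - 11372) - 27*100 = √(-11372 + I*√29) - 2700 = -2700 + √(-11372 + I*√29)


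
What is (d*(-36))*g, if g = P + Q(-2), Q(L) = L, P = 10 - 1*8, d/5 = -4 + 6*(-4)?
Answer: 0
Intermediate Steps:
d = -140 (d = 5*(-4 + 6*(-4)) = 5*(-4 - 24) = 5*(-28) = -140)
P = 2 (P = 10 - 8 = 2)
g = 0 (g = 2 - 2 = 0)
(d*(-36))*g = -140*(-36)*0 = 5040*0 = 0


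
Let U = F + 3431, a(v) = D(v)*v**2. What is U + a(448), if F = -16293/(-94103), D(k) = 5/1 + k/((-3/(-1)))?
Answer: 8745579512114/282309 ≈ 3.0979e+7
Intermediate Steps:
D(k) = 5 + k/3 (D(k) = 5*1 + k/((-3*(-1))) = 5 + k/3)
a(v) = v**2*(5 + v/3) (a(v) = (5 + v/3)*v**2 = v**2*(5 + v/3))
F = 16293/94103 (F = -16293*(-1/94103) = 16293/94103 ≈ 0.17314)
U = 322883686/94103 (U = 16293/94103 + 3431 = 322883686/94103 ≈ 3431.2)
U + a(448) = 322883686/94103 + (1/3)*448**2*(15 + 448) = 322883686/94103 + (1/3)*200704*463 = 322883686/94103 + 92925952/3 = 8745579512114/282309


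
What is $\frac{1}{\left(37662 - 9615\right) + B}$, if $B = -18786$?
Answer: $\frac{1}{9261} \approx 0.00010798$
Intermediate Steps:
$\frac{1}{\left(37662 - 9615\right) + B} = \frac{1}{\left(37662 - 9615\right) - 18786} = \frac{1}{28047 - 18786} = \frac{1}{9261}$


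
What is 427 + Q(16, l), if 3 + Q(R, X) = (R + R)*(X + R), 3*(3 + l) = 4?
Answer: 2648/3 ≈ 882.67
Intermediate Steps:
l = -5/3 (l = -3 + (⅓)*4 = -3 + 4/3 = -5/3 ≈ -1.6667)
Q(R, X) = -3 + 2*R*(R + X) (Q(R, X) = -3 + (R + R)*(X + R) = -3 + (2*R)*(R + X) = -3 + 2*R*(R + X))
427 + Q(16, l) = 427 + (-3 + 2*16² + 2*16*(-5/3)) = 427 + (-3 + 2*256 - 160/3) = 427 + (-3 + 512 - 160/3) = 427 + 1367/3 = 2648/3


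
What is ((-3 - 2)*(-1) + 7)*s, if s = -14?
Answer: -168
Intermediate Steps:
((-3 - 2)*(-1) + 7)*s = ((-3 - 2)*(-1) + 7)*(-14) = (-5*(-1) + 7)*(-14) = (5 + 7)*(-14) = 12*(-14) = -168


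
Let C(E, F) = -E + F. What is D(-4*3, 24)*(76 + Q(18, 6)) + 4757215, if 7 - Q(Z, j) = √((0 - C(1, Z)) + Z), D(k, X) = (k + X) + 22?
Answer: 4760003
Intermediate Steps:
C(E, F) = F - E
D(k, X) = 22 + X + k (D(k, X) = (X + k) + 22 = 22 + X + k)
Q(Z, j) = 6 (Q(Z, j) = 7 - √((0 - (Z - 1*1)) + Z) = 7 - √((0 - (Z - 1)) + Z) = 7 - √((0 - (-1 + Z)) + Z) = 7 - √((0 + (1 - Z)) + Z) = 7 - √((1 - Z) + Z) = 7 - √1 = 7 - 1*1 = 7 - 1 = 6)
D(-4*3, 24)*(76 + Q(18, 6)) + 4757215 = (22 + 24 - 4*3)*(76 + 6) + 4757215 = (22 + 24 - 12)*82 + 4757215 = 34*82 + 4757215 = 2788 + 4757215 = 4760003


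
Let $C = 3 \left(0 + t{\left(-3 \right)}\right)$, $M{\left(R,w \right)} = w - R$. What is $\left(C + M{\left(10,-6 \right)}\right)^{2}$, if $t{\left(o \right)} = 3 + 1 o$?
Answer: $256$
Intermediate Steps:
$t{\left(o \right)} = 3 + o$
$C = 0$ ($C = 3 \left(0 + \left(3 - 3\right)\right) = 3 \left(0 + 0\right) = 3 \cdot 0 = 0$)
$\left(C + M{\left(10,-6 \right)}\right)^{2} = \left(0 - 16\right)^{2} = \left(-16\right)^{2} = 256$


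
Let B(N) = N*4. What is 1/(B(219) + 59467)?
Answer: 1/60343 ≈ 1.6572e-5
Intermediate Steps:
B(N) = 4*N
1/(B(219) + 59467) = 1/(4*219 + 59467) = 1/(876 + 59467) = 1/60343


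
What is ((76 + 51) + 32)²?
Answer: 25281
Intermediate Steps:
((76 + 51) + 32)² = (127 + 32)² = 159² = 25281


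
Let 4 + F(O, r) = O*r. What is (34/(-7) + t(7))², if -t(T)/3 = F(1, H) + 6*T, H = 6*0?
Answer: 692224/49 ≈ 14127.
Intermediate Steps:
H = 0
F(O, r) = -4 + O*r
t(T) = 12 - 18*T (t(T) = -3*((-4 + 1*0) + 6*T) = -3*((-4 + 0) + 6*T) = -3*(-4 + 6*T) = 12 - 18*T)
(34/(-7) + t(7))² = (34/(-7) + (12 - 18*7))² = (34*(-⅐) + (12 - 126))² = (-34/7 - 114)² = (-832/7)² = 692224/49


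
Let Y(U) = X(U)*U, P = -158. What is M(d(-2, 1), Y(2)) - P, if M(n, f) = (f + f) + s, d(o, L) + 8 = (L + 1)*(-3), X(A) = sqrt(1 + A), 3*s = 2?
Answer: 476/3 + 4*sqrt(3) ≈ 165.59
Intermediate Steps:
s = 2/3 (s = (1/3)*2 = 2/3 ≈ 0.66667)
d(o, L) = -11 - 3*L (d(o, L) = -8 + (L + 1)*(-3) = -8 + (1 + L)*(-3) = -8 + (-3 - 3*L) = -11 - 3*L)
Y(U) = U*sqrt(1 + U) (Y(U) = sqrt(1 + U)*U = U*sqrt(1 + U))
M(n, f) = 2/3 + 2*f (M(n, f) = (f + f) + 2/3 = 2*f + 2/3 = 2/3 + 2*f)
M(d(-2, 1), Y(2)) - P = (2/3 + 2*(2*sqrt(1 + 2))) - 1*(-158) = (2/3 + 2*(2*sqrt(3))) + 158 = (2/3 + 4*sqrt(3)) + 158 = 476/3 + 4*sqrt(3)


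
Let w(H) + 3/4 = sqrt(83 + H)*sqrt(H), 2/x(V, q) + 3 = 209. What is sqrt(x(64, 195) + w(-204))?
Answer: sqrt(-31415 - 933592*sqrt(51))/206 ≈ 12.564*I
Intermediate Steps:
x(V, q) = 1/103 (x(V, q) = 2/(-3 + 209) = 2/206 = 2*(1/206) = 1/103)
w(H) = -3/4 + sqrt(H)*sqrt(83 + H) (w(H) = -3/4 + sqrt(83 + H)*sqrt(H) = -3/4 + sqrt(H)*sqrt(83 + H))
sqrt(x(64, 195) + w(-204)) = sqrt(1/103 + (-3/4 + sqrt(-204)*sqrt(83 - 204))) = sqrt(1/103 + (-3/4 + (2*I*sqrt(51))*sqrt(-121))) = sqrt(1/103 + (-3/4 + (2*I*sqrt(51))*(11*I))) = sqrt(1/103 + (-3/4 - 22*sqrt(51))) = sqrt(-305/412 - 22*sqrt(51))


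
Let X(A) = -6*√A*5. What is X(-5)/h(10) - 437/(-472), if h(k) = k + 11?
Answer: 437/472 - 10*I*√5/7 ≈ 0.92585 - 3.1944*I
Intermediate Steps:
h(k) = 11 + k
X(A) = -30*√A
X(-5)/h(10) - 437/(-472) = (-30*I*√5)/(11 + 10) - 437/(-472) = -30*I*√5/21 - 437*(-1/472) = -30*I*√5*(1/21) + 437/472 = -10*I*√5/7 + 437/472 = 437/472 - 10*I*√5/7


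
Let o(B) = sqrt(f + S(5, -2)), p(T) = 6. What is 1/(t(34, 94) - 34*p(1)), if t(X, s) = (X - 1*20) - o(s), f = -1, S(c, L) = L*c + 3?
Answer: I/(2*(sqrt(2) - 95*I)) ≈ -0.005262 + 7.8332e-5*I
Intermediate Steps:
S(c, L) = 3 + L*c
o(B) = 2*I*sqrt(2) (o(B) = sqrt(-1 + (3 - 2*5)) = sqrt(-1 + (3 - 10)) = sqrt(-1 - 7) = sqrt(-8) = 2*I*sqrt(2))
t(X, s) = -20 + X - 2*I*sqrt(2) (t(X, s) = (X - 1*20) - 2*I*sqrt(2) = (X - 20) - 2*I*sqrt(2) = (-20 + X) - 2*I*sqrt(2) = -20 + X - 2*I*sqrt(2))
1/(t(34, 94) - 34*p(1)) = 1/((-20 + 34 - 2*I*sqrt(2)) - 34*6) = 1/((14 - 2*I*sqrt(2)) - 204) = 1/(-190 - 2*I*sqrt(2))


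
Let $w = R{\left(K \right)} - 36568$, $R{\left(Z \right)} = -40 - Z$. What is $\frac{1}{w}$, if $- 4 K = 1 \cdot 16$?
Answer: $- \frac{1}{36604} \approx -2.7319 \cdot 10^{-5}$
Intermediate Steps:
$K = -4$ ($K = - \frac{1 \cdot 16}{4} = \left(- \frac{1}{4}\right) 16 = -4$)
$w = -36604$ ($w = \left(-40 - -4\right) - 36568 = \left(-40 + 4\right) - 36568 = -36 - 36568 = -36604$)
$\frac{1}{w} = \frac{1}{-36604} = - \frac{1}{36604}$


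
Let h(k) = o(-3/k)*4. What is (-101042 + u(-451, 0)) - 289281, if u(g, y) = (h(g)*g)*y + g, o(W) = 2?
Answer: -390774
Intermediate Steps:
h(k) = 8 (h(k) = 2*4 = 8)
u(g, y) = g + 8*g*y (u(g, y) = (8*g)*y + g = 8*g*y + g = g + 8*g*y)
(-101042 + u(-451, 0)) - 289281 = (-101042 - 451*(1 + 8*0)) - 289281 = (-101042 - 451*(1 + 0)) - 289281 = (-101042 - 451*1) - 289281 = (-101042 - 451) - 289281 = -101493 - 289281 = -390774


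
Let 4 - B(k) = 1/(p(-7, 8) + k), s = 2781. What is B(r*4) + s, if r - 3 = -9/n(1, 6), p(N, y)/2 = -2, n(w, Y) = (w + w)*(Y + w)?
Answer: 105823/38 ≈ 2784.8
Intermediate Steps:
n(w, Y) = 2*w*(Y + w) (n(w, Y) = (2*w)*(Y + w) = 2*w*(Y + w))
p(N, y) = -4 (p(N, y) = 2*(-2) = -4)
r = 33/14 (r = 3 - 9*1/(2*(6 + 1)) = 3 - 9/(2*1*7) = 3 - 9/14 = 33/14 ≈ 2.3571)
B(k) = 4 - 1/(-4 + k)
B(r*4) + s = (-17 + 4*((33/14)*4))/(-4 + (33/14)*4) + 2781 = (-17 + 4*(66/7))/(-4 + 66/7) + 2781 = (-17 + 264/7)/(38/7) + 2781 = (7/38)*(145/7) + 2781 = 145/38 + 2781 = 105823/38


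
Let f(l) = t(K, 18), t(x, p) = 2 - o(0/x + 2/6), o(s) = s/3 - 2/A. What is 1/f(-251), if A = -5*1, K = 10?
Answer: 45/67 ≈ 0.67164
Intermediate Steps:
A = -5
o(s) = ⅖ + s/3 (o(s) = s/3 - 2/(-5) = s*(⅓) - 2*(-⅕) = s/3 + ⅖ = ⅖ + s/3)
t(x, p) = 67/45 (t(x, p) = 2 - (⅖ + (0/x + 2/6)/3) = 2 - (⅖ + (0 + 2*(⅙))/3) = 2 - (⅖ + (0 + ⅓)/3) = 2 - (⅖ + (⅓)*(⅓)) = 2 - (⅖ + ⅑) = 2 - 1*23/45 = 2 - 23/45 = 67/45)
f(l) = 67/45
1/f(-251) = 1/(67/45) = 45/67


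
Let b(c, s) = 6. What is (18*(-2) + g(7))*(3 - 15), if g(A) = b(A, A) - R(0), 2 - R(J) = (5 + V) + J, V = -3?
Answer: 360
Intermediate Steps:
R(J) = -J (R(J) = 2 - ((5 - 3) + J) = 2 - (2 + J) = 2 + (-2 - J) = -J)
g(A) = 6 (g(A) = 6 - (-1)*0 = 6 - 1*0 = 6 + 0 = 6)
(18*(-2) + g(7))*(3 - 15) = (18*(-2) + 6)*(3 - 15) = (-36 + 6)*(-12) = -30*(-12) = 360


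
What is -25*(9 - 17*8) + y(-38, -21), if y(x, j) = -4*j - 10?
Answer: 3249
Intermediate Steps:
y(x, j) = -10 - 4*j
-25*(9 - 17*8) + y(-38, -21) = -25*(9 - 17*8) + (-10 - 4*(-21)) = -25*(9 - 136) + (-10 + 84) = -25*(-127) + 74 = 3175 + 74 = 3249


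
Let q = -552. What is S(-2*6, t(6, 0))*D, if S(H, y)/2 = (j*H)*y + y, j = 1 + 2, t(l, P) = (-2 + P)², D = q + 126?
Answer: 119280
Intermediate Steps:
D = -426 (D = -552 + 126 = -426)
j = 3
S(H, y) = 2*y + 6*H*y (S(H, y) = 2*((3*H)*y + y) = 2*(3*H*y + y) = 2*(y + 3*H*y) = 2*y + 6*H*y)
S(-2*6, t(6, 0))*D = (2*(-2 + 0)²*(1 + 3*(-2*6)))*(-426) = (2*(-2)²*(1 + 3*(-12)))*(-426) = (2*4*(1 - 36))*(-426) = (2*4*(-35))*(-426) = -280*(-426) = 119280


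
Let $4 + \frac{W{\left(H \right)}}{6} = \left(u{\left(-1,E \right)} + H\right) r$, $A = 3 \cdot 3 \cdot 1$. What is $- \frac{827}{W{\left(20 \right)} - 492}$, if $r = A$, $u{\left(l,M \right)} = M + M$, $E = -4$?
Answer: $- \frac{827}{132} \approx -6.2652$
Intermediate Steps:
$u{\left(l,M \right)} = 2 M$
$A = 9$ ($A = 9 \cdot 1 = 9$)
$r = 9$
$W{\left(H \right)} = -456 + 54 H$ ($W{\left(H \right)} = -24 + 6 \left(2 \left(-4\right) + H\right) 9 = -24 + 6 \left(-8 + H\right) 9 = -24 + 6 \left(-72 + 9 H\right) = -24 + \left(-432 + 54 H\right) = -456 + 54 H$)
$- \frac{827}{W{\left(20 \right)} - 492} = - \frac{827}{\left(-456 + 54 \cdot 20\right) - 492} = - \frac{827}{\left(-456 + 1080\right) - 492} = - \frac{827}{624 - 492} = - \frac{827}{132}$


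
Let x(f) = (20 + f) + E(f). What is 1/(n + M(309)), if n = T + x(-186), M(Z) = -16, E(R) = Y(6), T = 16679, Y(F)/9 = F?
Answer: 1/16551 ≈ 6.0419e-5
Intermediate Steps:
Y(F) = 9*F
E(R) = 54 (E(R) = 9*6 = 54)
x(f) = 74 + f (x(f) = (20 + f) + 54 = 74 + f)
n = 16567 (n = 16679 + (74 - 186) = 16679 - 112 = 16567)
1/(n + M(309)) = 1/(16567 - 16) = 1/16551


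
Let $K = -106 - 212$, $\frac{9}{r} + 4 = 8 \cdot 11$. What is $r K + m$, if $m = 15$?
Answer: $- \frac{267}{14} \approx -19.071$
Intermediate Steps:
$r = \frac{3}{28}$ ($r = \frac{9}{-4 + 8 \cdot 11} = \frac{9}{-4 + 88} = \frac{9}{84} = 9 \cdot \frac{1}{84} = \frac{3}{28} \approx 0.10714$)
$K = -318$
$r K + m = \frac{3}{28} \left(-318\right) + 15 = - \frac{477}{14} + 15 = - \frac{267}{14}$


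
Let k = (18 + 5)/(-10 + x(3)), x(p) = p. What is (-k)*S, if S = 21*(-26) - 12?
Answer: -12834/7 ≈ -1833.4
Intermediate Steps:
S = -558 (S = -546 - 12 = -558)
k = -23/7 (k = (18 + 5)/(-10 + 3) = 23/(-7) = 23*(-⅐) = -23/7 ≈ -3.2857)
(-k)*S = -1*(-23/7)*(-558) = (23/7)*(-558) = -12834/7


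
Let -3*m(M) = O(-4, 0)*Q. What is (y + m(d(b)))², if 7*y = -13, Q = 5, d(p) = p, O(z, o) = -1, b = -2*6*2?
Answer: 16/441 ≈ 0.036281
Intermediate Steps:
b = -24 (b = -12*2 = -24)
y = -13/7 (y = (⅐)*(-13) = -13/7 ≈ -1.8571)
m(M) = 5/3 (m(M) = -(-1)*5/3 = -⅓*(-5) = 5/3)
(y + m(d(b)))² = (-13/7 + 5/3)² = (-4/21)² = 16/441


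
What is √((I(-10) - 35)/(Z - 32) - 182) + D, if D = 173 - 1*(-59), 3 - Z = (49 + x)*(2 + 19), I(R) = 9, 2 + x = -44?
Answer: 232 + I*√384514/46 ≈ 232.0 + 13.48*I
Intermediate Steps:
x = -46 (x = -2 - 44 = -46)
Z = -60 (Z = 3 - (49 - 46)*(2 + 19) = 3 - 3*21 = 3 - 1*63 = 3 - 63 = -60)
D = 232 (D = 173 + 59 = 232)
√((I(-10) - 35)/(Z - 32) - 182) + D = √((9 - 35)/(-60 - 32) - 182) + 232 = √(-26/(-92) - 182) + 232 = √(-26*(-1/92) - 182) + 232 = √(13/46 - 182) + 232 = √(-8359/46) + 232 = I*√384514/46 + 232 = 232 + I*√384514/46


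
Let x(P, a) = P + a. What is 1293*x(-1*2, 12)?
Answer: 12930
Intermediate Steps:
1293*x(-1*2, 12) = 1293*(-1*2 + 12) = 1293*(-2 + 12) = 1293*10 = 12930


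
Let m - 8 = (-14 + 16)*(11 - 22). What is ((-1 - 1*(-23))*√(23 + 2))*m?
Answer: -1540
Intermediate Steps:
m = -14 (m = 8 + (-14 + 16)*(11 - 22) = 8 + 2*(-11) = 8 - 22 = -14)
((-1 - 1*(-23))*√(23 + 2))*m = ((-1 - 1*(-23))*√(23 + 2))*(-14) = ((-1 + 23)*√25)*(-14) = (22*5)*(-14) = 110*(-14) = -1540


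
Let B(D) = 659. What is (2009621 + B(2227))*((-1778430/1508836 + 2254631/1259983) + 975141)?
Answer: 931689009685786055640380/475276927447 ≈ 1.9603e+12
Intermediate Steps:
(2009621 + B(2227))*((-1778430/1508836 + 2254631/1259983) + 975141) = (2009621 + 659)*((-1778430/1508836 + 2254631/1259983) + 975141) = 2010280*((-1778430*1/1508836 + 2254631*(1/1259983)) + 975141) = 2010280*((-889215/754418 + 2254631/1259983) + 975141) = 2010280*(580538426413/950553854894 + 975141) = 2010280*(926924617153616467/950553854894) = 931689009685786055640380/475276927447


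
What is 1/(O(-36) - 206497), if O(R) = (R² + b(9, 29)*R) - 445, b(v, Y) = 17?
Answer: -1/206258 ≈ -4.8483e-6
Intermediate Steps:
O(R) = -445 + R² + 17*R (O(R) = (R² + 17*R) - 445 = -445 + R² + 17*R)
1/(O(-36) - 206497) = 1/((-445 + (-36)² + 17*(-36)) - 206497) = 1/((-445 + 1296 - 612) - 206497) = 1/(239 - 206497) = 1/(-206258) = -1/206258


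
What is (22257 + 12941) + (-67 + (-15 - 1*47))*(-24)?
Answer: 38294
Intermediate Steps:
(22257 + 12941) + (-67 + (-15 - 1*47))*(-24) = 35198 + (-67 + (-15 - 47))*(-24) = 35198 + (-67 - 62)*(-24) = 35198 - 129*(-24) = 35198 + 3096 = 38294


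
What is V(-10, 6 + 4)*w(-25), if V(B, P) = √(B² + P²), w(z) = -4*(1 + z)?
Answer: 960*√2 ≈ 1357.6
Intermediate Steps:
w(z) = -4 - 4*z
V(-10, 6 + 4)*w(-25) = √((-10)² + (6 + 4)²)*(-4 - 4*(-25)) = √(100 + 10²)*(-4 + 100) = √(100 + 100)*96 = √200*96 = (10*√2)*96 = 960*√2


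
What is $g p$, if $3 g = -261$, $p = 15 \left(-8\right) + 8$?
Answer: $9744$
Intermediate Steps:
$p = -112$ ($p = -120 + 8 = -112$)
$g = -87$ ($g = \frac{1}{3} \left(-261\right) = -87$)
$g p = \left(-87\right) \left(-112\right) = 9744$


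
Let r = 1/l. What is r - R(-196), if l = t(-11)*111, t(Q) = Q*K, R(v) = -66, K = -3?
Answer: 241759/3663 ≈ 66.000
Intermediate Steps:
t(Q) = -3*Q (t(Q) = Q*(-3) = -3*Q)
l = 3663 (l = -3*(-11)*111 = 33*111 = 3663)
r = 1/3663 ≈ 0.00027300
r - R(-196) = 1/3663 - 1*(-66) = 1/3663 + 66 = 241759/3663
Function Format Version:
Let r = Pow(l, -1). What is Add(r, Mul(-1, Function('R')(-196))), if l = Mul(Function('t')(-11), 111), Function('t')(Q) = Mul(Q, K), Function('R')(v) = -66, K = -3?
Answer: Rational(241759, 3663) ≈ 66.000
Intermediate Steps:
Function('t')(Q) = Mul(-3, Q) (Function('t')(Q) = Mul(Q, -3) = Mul(-3, Q))
l = 3663 (l = Mul(Mul(-3, -11), 111) = Mul(33, 111) = 3663)
r = Rational(1, 3663) (r = Pow(3663, -1) = Rational(1, 3663) ≈ 0.00027300)
Add(r, Mul(-1, Function('R')(-196))) = Add(Rational(1, 3663), Mul(-1, -66)) = Add(Rational(1, 3663), 66) = Rational(241759, 3663)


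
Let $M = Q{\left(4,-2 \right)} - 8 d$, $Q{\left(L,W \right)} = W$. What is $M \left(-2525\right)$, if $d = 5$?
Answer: $106050$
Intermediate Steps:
$M = -42$ ($M = -2 - 40 = -42$)
$M \left(-2525\right) = \left(-42\right) \left(-2525\right) = 106050$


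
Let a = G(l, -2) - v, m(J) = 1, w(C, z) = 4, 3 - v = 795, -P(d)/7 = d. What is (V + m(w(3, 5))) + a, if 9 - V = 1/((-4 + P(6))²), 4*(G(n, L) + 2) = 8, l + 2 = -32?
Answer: 1697031/2116 ≈ 802.00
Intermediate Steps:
l = -34 (l = -2 - 32 = -34)
P(d) = -7*d
v = -792 (v = 3 - 1*795 = 3 - 795 = -792)
G(n, L) = 0 (G(n, L) = -2 + (¼)*8 = -2 + 2 = 0)
V = 19043/2116 (V = 9 - 1/((-4 - 7*6)²) = 9 - 1/((-4 - 42)²) = 9 - 1/((-46)²) = 9 - 1/2116 = 19043/2116 ≈ 8.9995)
a = 792 (a = 0 - 1*(-792) = 0 + 792 = 792)
(V + m(w(3, 5))) + a = (19043/2116 + 1) + 792 = 21159/2116 + 792 = 1697031/2116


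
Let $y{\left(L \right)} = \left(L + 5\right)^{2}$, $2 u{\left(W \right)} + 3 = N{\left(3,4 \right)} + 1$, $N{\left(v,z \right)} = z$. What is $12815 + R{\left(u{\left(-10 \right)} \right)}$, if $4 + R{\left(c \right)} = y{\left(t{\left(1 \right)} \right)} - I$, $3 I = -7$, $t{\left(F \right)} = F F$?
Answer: $\frac{38548}{3} \approx 12849.0$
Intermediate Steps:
$t{\left(F \right)} = F^{2}$
$I = - \frac{7}{3}$ ($I = \frac{1}{3} \left(-7\right) = - \frac{7}{3} \approx -2.3333$)
$u{\left(W \right)} = 1$ ($u{\left(W \right)} = - \frac{3}{2} + \frac{4 + 1}{2} = - \frac{3}{2} + \frac{1}{2} \cdot 5 = - \frac{3}{2} + \frac{5}{2} = 1$)
$y{\left(L \right)} = \left(5 + L\right)^{2}$
$R{\left(c \right)} = \frac{103}{3}$ ($R{\left(c \right)} = -4 - \left(- \frac{7}{3} - \left(5 + 1^{2}\right)^{2}\right) = -4 + \left(\left(5 + 1\right)^{2} + \frac{7}{3}\right) = -4 + \left(6^{2} + \frac{7}{3}\right) = -4 + \left(36 + \frac{7}{3}\right) = -4 + \frac{115}{3} = \frac{103}{3}$)
$12815 + R{\left(u{\left(-10 \right)} \right)} = 12815 + \frac{103}{3} = \frac{38548}{3}$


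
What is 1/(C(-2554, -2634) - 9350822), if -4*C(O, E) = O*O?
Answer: -1/10981551 ≈ -9.1062e-8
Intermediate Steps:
C(O, E) = -O²/4 (C(O, E) = -O*O/4 = -O²/4)
1/(C(-2554, -2634) - 9350822) = 1/(-¼*(-2554)² - 9350822) = 1/(-¼*6522916 - 9350822) = 1/(-1630729 - 9350822) = 1/(-10981551) = -1/10981551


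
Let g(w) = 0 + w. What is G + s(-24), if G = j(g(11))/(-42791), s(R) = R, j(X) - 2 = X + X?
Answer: -1027008/42791 ≈ -24.001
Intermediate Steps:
g(w) = w
j(X) = 2 + 2*X (j(X) = 2 + (X + X) = 2 + 2*X)
G = -24/42791 (G = (2 + 2*11)/(-42791) = (2 + 22)*(-1/42791) = 24*(-1/42791) = -24/42791 ≈ -0.00056087)
G + s(-24) = -24/42791 - 24 = -1027008/42791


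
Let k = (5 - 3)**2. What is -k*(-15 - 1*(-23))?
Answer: -32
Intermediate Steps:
k = 4 (k = 2**2 = 4)
-k*(-15 - 1*(-23)) = -4*(-15 - 1*(-23)) = -4*(-15 + 23) = -4*8 = -1*32 = -32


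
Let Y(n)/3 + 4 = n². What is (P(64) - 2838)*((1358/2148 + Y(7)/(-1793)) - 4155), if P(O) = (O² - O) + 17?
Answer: -9688165002383/1925682 ≈ -5.0310e+6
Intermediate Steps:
P(O) = 17 + O² - O
Y(n) = -12 + 3*n²
(P(64) - 2838)*((1358/2148 + Y(7)/(-1793)) - 4155) = ((17 + 64² - 1*64) - 2838)*((1358/2148 + (-12 + 3*7²)/(-1793)) - 4155) = ((17 + 4096 - 64) - 2838)*((1358*(1/2148) + (-12 + 3*49)*(-1/1793)) - 4155) = (4049 - 2838)*((679/1074 + (-12 + 147)*(-1/1793)) - 4155) = 1211*((679/1074 + 135*(-1/1793)) - 4155) = 1211*((679/1074 - 135/1793) - 4155) = 1211*(1072457/1925682 - 4155) = 1211*(-8000136253/1925682) = -9688165002383/1925682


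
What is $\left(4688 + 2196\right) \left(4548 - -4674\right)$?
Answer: $63484248$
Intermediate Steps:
$\left(4688 + 2196\right) \left(4548 - -4674\right) = 6884 \left(4548 + 4674\right) = 6884 \cdot 9222 = 63484248$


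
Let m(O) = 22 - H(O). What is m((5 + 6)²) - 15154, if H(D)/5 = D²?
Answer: -88337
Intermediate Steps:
H(D) = 5*D²
m(O) = 22 - 5*O²
m((5 + 6)²) - 15154 = (22 - 5*(5 + 6)⁴) - 15154 = (22 - 5*(11²)²) - 15154 = (22 - 5*121²) - 15154 = (22 - 5*14641) - 15154 = (22 - 73205) - 15154 = -73183 - 15154 = -88337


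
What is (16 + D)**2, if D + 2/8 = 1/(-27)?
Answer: 2879809/11664 ≈ 246.90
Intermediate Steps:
D = -31/108 (D = -1/4 + 1/(-27) = -1/4 - 1/27 = -31/108 ≈ -0.28704)
(16 + D)**2 = (16 - 31/108)**2 = (1697/108)**2 = 2879809/11664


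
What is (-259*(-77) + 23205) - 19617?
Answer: 23531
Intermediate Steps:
(-259*(-77) + 23205) - 19617 = (19943 + 23205) - 19617 = 43148 - 19617 = 23531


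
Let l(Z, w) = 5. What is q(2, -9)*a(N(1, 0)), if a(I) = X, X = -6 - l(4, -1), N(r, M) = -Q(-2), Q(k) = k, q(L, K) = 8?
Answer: -88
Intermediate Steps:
N(r, M) = 2 (N(r, M) = -1*(-2) = 2)
X = -11 (X = -6 - 1*5 = -6 - 5 = -11)
a(I) = -11
q(2, -9)*a(N(1, 0)) = 8*(-11) = -88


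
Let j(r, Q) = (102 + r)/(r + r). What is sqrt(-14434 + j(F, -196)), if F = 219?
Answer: I*sqrt(307659522)/146 ≈ 120.14*I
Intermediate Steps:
j(r, Q) = (102 + r)/(2*r) (j(r, Q) = (102 + r)/((2*r)) = (102 + r)*(1/(2*r)) = (102 + r)/(2*r))
sqrt(-14434 + j(F, -196)) = sqrt(-14434 + (1/2)*(102 + 219)/219) = sqrt(-14434 + (1/2)*(1/219)*321) = sqrt(-14434 + 107/146) = sqrt(-2107257/146) = I*sqrt(307659522)/146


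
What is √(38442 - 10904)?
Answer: 7*√562 ≈ 165.95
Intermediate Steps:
√(38442 - 10904) = √27538 = 7*√562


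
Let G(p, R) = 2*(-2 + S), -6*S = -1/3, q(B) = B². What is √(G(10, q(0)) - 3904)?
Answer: I*√35171/3 ≈ 62.513*I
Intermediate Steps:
S = 1/18 (S = -(-1)/(6*3) = -⅙*(-⅓) = 1/18 ≈ 0.055556)
G(p, R) = -35/9 (G(p, R) = 2*(-2 + 1/18) = 2*(-35/18) = -35/9)
√(G(10, q(0)) - 3904) = √(-35/9 - 3904) = √(-35171/9) = I*√35171/3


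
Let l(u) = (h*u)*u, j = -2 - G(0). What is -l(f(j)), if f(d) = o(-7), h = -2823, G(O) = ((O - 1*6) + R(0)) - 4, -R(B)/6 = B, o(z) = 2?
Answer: 11292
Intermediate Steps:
R(B) = -6*B
G(O) = -10 + O (G(O) = ((O - 1*6) - 6*0) - 4 = ((O - 6) + 0) - 4 = ((-6 + O) + 0) - 4 = (-6 + O) - 4 = -10 + O)
j = 8 (j = -2 - (-10 + 0) = -2 - 1*(-10) = -2 + 10 = 8)
f(d) = 2
l(u) = -2823*u**2 (l(u) = (-2823*u)*u = -2823*u**2)
-l(f(j)) = -(-2823)*2**2 = -(-2823)*4 = -1*(-11292) = 11292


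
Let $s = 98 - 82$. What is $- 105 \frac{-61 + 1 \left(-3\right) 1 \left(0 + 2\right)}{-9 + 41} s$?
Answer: $\frac{7035}{2} \approx 3517.5$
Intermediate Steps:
$s = 16$ ($s = 98 - 82 = 16$)
$- 105 \frac{-61 + 1 \left(-3\right) 1 \left(0 + 2\right)}{-9 + 41} s = - 105 \frac{-61 + 1 \left(-3\right) 1 \left(0 + 2\right)}{-9 + 41} \cdot 16 = - 105 \frac{-61 + \left(-3\right) 1 \cdot 2}{32} \cdot 16 = - 105 \left(-61 - 6\right) \frac{1}{32} \cdot 16 = - 105 \left(\left(-67\right) \frac{1}{32}\right) 16 = \left(-105\right) \left(- \frac{67}{32}\right) 16 = \frac{7035}{32} \cdot 16 = \frac{7035}{2}$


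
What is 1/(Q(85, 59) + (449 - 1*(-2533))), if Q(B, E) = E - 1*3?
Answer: 1/3038 ≈ 0.00032916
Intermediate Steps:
Q(B, E) = -3 + E (Q(B, E) = E - 3 = -3 + E)
1/(Q(85, 59) + (449 - 1*(-2533))) = 1/((-3 + 59) + (449 - 1*(-2533))) = 1/(56 + (449 + 2533)) = 1/(56 + 2982) = 1/3038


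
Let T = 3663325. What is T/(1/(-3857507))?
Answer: -14131301830775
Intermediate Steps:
T/(1/(-3857507)) = 3663325/(1/(-3857507)) = 3663325/(-1/3857507) = 3663325*(-3857507) = -14131301830775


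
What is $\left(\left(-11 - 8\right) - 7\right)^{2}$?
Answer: $676$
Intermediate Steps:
$\left(\left(-11 - 8\right) - 7\right)^{2} = \left(-19 - 7\right)^{2} = \left(-26\right)^{2} = 676$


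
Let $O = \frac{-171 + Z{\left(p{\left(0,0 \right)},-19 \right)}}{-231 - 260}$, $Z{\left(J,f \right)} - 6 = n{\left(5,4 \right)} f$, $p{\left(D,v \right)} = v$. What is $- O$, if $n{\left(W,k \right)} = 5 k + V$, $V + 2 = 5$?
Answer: $- \frac{602}{491} \approx -1.2261$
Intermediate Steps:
$V = 3$ ($V = -2 + 5 = 3$)
$n{\left(W,k \right)} = 3 + 5 k$ ($n{\left(W,k \right)} = 5 k + 3 = 3 + 5 k$)
$Z{\left(J,f \right)} = 6 + 23 f$ ($Z{\left(J,f \right)} = 6 + \left(3 + 5 \cdot 4\right) f = 6 + \left(3 + 20\right) f = 6 + 23 f$)
$O = \frac{602}{491}$ ($O = \frac{-171 + \left(6 + 23 \left(-19\right)\right)}{-231 - 260} = \frac{-171 + \left(6 - 437\right)}{-491} = \left(-171 - 431\right) \left(- \frac{1}{491}\right) = \left(-602\right) \left(- \frac{1}{491}\right) = \frac{602}{491} \approx 1.2261$)
$- O = \left(-1\right) \frac{602}{491} = - \frac{602}{491}$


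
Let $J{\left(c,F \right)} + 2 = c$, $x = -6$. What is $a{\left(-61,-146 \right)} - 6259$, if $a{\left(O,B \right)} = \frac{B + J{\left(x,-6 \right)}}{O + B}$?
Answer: $- \frac{1295459}{207} \approx -6258.3$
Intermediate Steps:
$J{\left(c,F \right)} = -2 + c$
$a{\left(O,B \right)} = \frac{-8 + B}{B + O}$ ($a{\left(O,B \right)} = \frac{B - 8}{O + B} = \frac{B - 8}{B + O} = \frac{-8 + B}{B + O}$)
$a{\left(-61,-146 \right)} - 6259 = \frac{-8 - 146}{-146 - 61} - 6259 = \frac{1}{-207} \left(-154\right) - 6259 = \left(- \frac{1}{207}\right) \left(-154\right) - 6259 = \frac{154}{207} - 6259 = - \frac{1295459}{207}$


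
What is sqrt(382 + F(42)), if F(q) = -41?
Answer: sqrt(341) ≈ 18.466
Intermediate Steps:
sqrt(382 + F(42)) = sqrt(382 - 41) = sqrt(341)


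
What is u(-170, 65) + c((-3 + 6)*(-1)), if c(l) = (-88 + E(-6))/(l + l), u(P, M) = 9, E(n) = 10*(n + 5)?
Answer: 76/3 ≈ 25.333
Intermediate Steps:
E(n) = 50 + 10*n (E(n) = 10*(5 + n) = 50 + 10*n)
c(l) = -49/l (c(l) = (-88 + (50 + 10*(-6)))/(l + l) = (-88 + (50 - 60))/((2*l)) = (-88 - 10)*(1/(2*l)) = -49/l)
u(-170, 65) + c((-3 + 6)*(-1)) = 9 - 49*(-1/(-3 + 6)) = 9 - 49/(3*(-1)) = 9 - 49/(-3) = 9 - 49*(-1/3) = 9 + 49/3 = 76/3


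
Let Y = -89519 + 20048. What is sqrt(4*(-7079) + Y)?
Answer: I*sqrt(97787) ≈ 312.71*I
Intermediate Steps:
Y = -69471
sqrt(4*(-7079) + Y) = sqrt(4*(-7079) - 69471) = sqrt(-28316 - 69471) = sqrt(-97787) = I*sqrt(97787)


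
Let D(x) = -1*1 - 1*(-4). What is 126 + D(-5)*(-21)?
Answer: 63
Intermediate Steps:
D(x) = 3 (D(x) = -1 + 4 = 3)
126 + D(-5)*(-21) = 126 + 3*(-21) = 126 - 63 = 63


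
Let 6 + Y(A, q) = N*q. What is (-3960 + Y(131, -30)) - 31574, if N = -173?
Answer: -30350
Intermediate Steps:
Y(A, q) = -6 - 173*q
(-3960 + Y(131, -30)) - 31574 = (-3960 + (-6 - 173*(-30))) - 31574 = (-3960 + (-6 + 5190)) - 31574 = (-3960 + 5184) - 31574 = 1224 - 31574 = -30350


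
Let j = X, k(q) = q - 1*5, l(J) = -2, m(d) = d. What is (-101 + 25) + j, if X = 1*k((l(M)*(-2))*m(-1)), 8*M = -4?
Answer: -85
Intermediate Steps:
M = -1/2 (M = (1/8)*(-4) = -1/2 ≈ -0.50000)
k(q) = -5 + q (k(q) = q - 5 = -5 + q)
X = -9 (X = 1*(-5 - 2*(-2)*(-1)) = 1*(-5 + 4*(-1)) = 1*(-5 - 4) = 1*(-9) = -9)
j = -9
(-101 + 25) + j = (-101 + 25) - 9 = -76 - 9 = -85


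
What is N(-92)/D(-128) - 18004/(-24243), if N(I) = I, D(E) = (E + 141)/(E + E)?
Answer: 571205188/315159 ≈ 1812.4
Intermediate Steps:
D(E) = (141 + E)/(2*E) (D(E) = (141 + E)/((2*E)) = (141 + E)*(1/(2*E)) = (141 + E)/(2*E))
N(-92)/D(-128) - 18004/(-24243) = -92*(-256/(141 - 128)) - 18004/(-24243) = -92/((½)*(-1/128)*13) - 18004*(-1/24243) = -92/(-13/256) + 18004/24243 = -92*(-256/13) + 18004/24243 = 23552/13 + 18004/24243 = 571205188/315159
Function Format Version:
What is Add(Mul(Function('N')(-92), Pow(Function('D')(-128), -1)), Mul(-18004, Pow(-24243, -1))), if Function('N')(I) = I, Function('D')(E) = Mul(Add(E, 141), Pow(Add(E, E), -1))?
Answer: Rational(571205188, 315159) ≈ 1812.4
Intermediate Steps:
Function('D')(E) = Mul(Rational(1, 2), Pow(E, -1), Add(141, E)) (Function('D')(E) = Mul(Add(141, E), Pow(Mul(2, E), -1)) = Mul(Add(141, E), Mul(Rational(1, 2), Pow(E, -1))) = Mul(Rational(1, 2), Pow(E, -1), Add(141, E)))
Add(Mul(Function('N')(-92), Pow(Function('D')(-128), -1)), Mul(-18004, Pow(-24243, -1))) = Add(Mul(-92, Pow(Mul(Rational(1, 2), Pow(-128, -1), Add(141, -128)), -1)), Mul(-18004, Pow(-24243, -1))) = Add(Mul(-92, Pow(Mul(Rational(1, 2), Rational(-1, 128), 13), -1)), Mul(-18004, Rational(-1, 24243))) = Add(Mul(-92, Pow(Rational(-13, 256), -1)), Rational(18004, 24243)) = Add(Mul(-92, Rational(-256, 13)), Rational(18004, 24243)) = Add(Rational(23552, 13), Rational(18004, 24243)) = Rational(571205188, 315159)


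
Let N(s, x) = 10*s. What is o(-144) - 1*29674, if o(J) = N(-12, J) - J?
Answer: -29650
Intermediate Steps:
o(J) = -120 - J (o(J) = 10*(-12) - J = -120 - J)
o(-144) - 1*29674 = (-120 - 1*(-144)) - 1*29674 = (-120 + 144) - 29674 = 24 - 29674 = -29650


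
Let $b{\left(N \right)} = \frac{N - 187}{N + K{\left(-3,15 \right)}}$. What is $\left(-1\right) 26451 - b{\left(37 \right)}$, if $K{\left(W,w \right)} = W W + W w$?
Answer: $-26301$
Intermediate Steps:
$K{\left(W,w \right)} = W^{2} + W w$
$b{\left(N \right)} = \frac{-187 + N}{-36 + N}$ ($b{\left(N \right)} = \frac{N - 187}{N - 3 \left(-3 + 15\right)} = \frac{-187 + N}{N - 36} = \frac{-187 + N}{-36 + N}$)
$\left(-1\right) 26451 - b{\left(37 \right)} = \left(-1\right) 26451 - \frac{-187 + 37}{-36 + 37} = -26451 - 1^{-1} \left(-150\right) = -26451 - 1 \left(-150\right) = -26451 - -150 = -26451 + 150 = -26301$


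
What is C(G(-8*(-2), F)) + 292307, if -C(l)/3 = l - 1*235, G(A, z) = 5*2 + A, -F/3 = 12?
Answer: 292934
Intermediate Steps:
F = -36 (F = -3*12 = -36)
G(A, z) = 10 + A
C(l) = 705 - 3*l (C(l) = -3*(l - 1*235) = -3*(l - 235) = -3*(-235 + l) = 705 - 3*l)
C(G(-8*(-2), F)) + 292307 = (705 - 3*(10 - 8*(-2))) + 292307 = (705 - 3*(10 + 16)) + 292307 = (705 - 3*26) + 292307 = (705 - 78) + 292307 = 627 + 292307 = 292934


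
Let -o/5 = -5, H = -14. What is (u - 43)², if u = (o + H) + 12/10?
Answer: 23716/25 ≈ 948.64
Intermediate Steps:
o = 25 (o = -5*(-5) = 25)
u = 61/5 (u = (25 - 14) + 12/10 = 11 + 12*(⅒) = 11 + 6/5 = 61/5 ≈ 12.200)
(u - 43)² = (61/5 - 43)² = (-154/5)² = 23716/25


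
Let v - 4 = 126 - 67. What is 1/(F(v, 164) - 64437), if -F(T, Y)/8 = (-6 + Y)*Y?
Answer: -1/271733 ≈ -3.6801e-6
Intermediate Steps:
v = 63 (v = 4 + (126 - 67) = 4 + 59 = 63)
F(T, Y) = -8*Y*(-6 + Y) (F(T, Y) = -8*(-6 + Y)*Y = -8*Y*(-6 + Y))
1/(F(v, 164) - 64437) = 1/(8*164*(6 - 1*164) - 64437) = 1/(8*164*(6 - 164) - 64437) = 1/(8*164*(-158) - 64437) = 1/(-207296 - 64437) = 1/(-271733) = -1/271733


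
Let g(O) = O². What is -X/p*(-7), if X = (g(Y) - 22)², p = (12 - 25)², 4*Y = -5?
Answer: 748503/43264 ≈ 17.301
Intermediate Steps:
Y = -5/4 (Y = (¼)*(-5) = -5/4 ≈ -1.2500)
p = 169 (p = (-13)² = 169)
X = 106929/256 (X = ((-5/4)² - 22)² = (25/16 - 22)² = (-327/16)² = 106929/256 ≈ 417.69)
-X/p*(-7) = -(106929/256)/169*(-7) = -(106929/256)*(1/169)*(-7) = -106929*(-7)/43264 = -1*(-748503/43264) = 748503/43264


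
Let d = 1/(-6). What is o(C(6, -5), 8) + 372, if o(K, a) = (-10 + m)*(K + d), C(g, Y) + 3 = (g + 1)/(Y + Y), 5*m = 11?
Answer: 10054/25 ≈ 402.16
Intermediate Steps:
m = 11/5 (m = (⅕)*11 = 11/5 ≈ 2.2000)
C(g, Y) = -3 + (1 + g)/(2*Y) (C(g, Y) = -3 + (g + 1)/(Y + Y) = -3 + (1 + g)/((2*Y)) = -3 + (1 + g)*(1/(2*Y)) = -3 + (1 + g)/(2*Y))
d = -⅙ ≈ -0.16667
o(K, a) = 13/10 - 39*K/5 (o(K, a) = (-10 + 11/5)*(K - ⅙) = -39*(-⅙ + K)/5 = 13/10 - 39*K/5)
o(C(6, -5), 8) + 372 = (13/10 - 39*(1 + 6 - 6*(-5))/(10*(-5))) + 372 = (13/10 - 39*(-1)*(1 + 6 + 30)/(10*5)) + 372 = (13/10 - 39*(-1)*37/(10*5)) + 372 = (13/10 - 39/5*(-37/10)) + 372 = (13/10 + 1443/50) + 372 = 754/25 + 372 = 10054/25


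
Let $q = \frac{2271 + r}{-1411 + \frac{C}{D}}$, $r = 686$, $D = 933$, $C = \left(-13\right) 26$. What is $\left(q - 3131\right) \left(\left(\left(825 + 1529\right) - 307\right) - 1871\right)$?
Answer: $- \frac{726116654912}{1316801} \approx -5.5143 \cdot 10^{5}$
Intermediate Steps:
$C = -338$
$q = - \frac{2758881}{1316801}$ ($q = \frac{2271 + 686}{-1411 - \frac{338}{933}} = \frac{2957}{-1411 - \frac{338}{933}} = \frac{2957}{- \frac{1316801}{933}} = 2957 \left(- \frac{933}{1316801}\right) = - \frac{2758881}{1316801} \approx -2.0951$)
$\left(q - 3131\right) \left(\left(\left(825 + 1529\right) - 307\right) - 1871\right) = \left(- \frac{2758881}{1316801} - 3131\right) \left(\left(\left(825 + 1529\right) - 307\right) - 1871\right) = - \frac{4125662812 \left(\left(2354 - 307\right) - 1871\right)}{1316801} = - \frac{4125662812 \left(2047 - 1871\right)}{1316801} = \left(- \frac{4125662812}{1316801}\right) 176 = - \frac{726116654912}{1316801}$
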